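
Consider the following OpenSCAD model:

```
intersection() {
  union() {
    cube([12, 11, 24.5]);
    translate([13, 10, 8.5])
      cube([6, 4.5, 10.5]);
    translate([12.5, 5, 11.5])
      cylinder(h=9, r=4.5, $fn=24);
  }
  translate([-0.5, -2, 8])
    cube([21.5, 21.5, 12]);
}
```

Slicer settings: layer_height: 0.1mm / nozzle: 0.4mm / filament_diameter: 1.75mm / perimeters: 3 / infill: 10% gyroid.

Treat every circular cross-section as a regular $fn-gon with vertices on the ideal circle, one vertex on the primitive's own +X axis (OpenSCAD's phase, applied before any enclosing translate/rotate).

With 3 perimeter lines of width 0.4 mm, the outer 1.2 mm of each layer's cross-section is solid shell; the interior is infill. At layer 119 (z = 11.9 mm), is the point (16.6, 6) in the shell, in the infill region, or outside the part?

shell

At z = 11.9 mm: the cube (footprint 12×11) is included at this height; the cube at (13, 10) is present — its section is the full 6×4.5 rectangle; the r=4.5 cylinder at (12.5, 5) contributes a regular 24-gon of circumradius 4.5; Taking the union: the regions partially overlap (shared area 26.98 mm²), so overlapping operands fuse into one piece — 2 connected regions; the 21.5×21.5 cube at (-0.5, -2) contributes its full rectangle; Keeping only the common overlap: the result so far lies inside the 21.5×21.5 cube at (-0.5, -2), so it is kept whole — 2 connected regions. Overall, the cross-section has 2 separate islands. The nearest boundary edge runs (16.85, 6.16)→(17.00, 5.00); distance from the point to it = 0.27 mm. (Shell/infill is judged within the island containing the point — the largest one.) The point is inside the cross-section, 0.27 mm from the nearest boundary — within the 1.2 mm shell band (3 × 0.4).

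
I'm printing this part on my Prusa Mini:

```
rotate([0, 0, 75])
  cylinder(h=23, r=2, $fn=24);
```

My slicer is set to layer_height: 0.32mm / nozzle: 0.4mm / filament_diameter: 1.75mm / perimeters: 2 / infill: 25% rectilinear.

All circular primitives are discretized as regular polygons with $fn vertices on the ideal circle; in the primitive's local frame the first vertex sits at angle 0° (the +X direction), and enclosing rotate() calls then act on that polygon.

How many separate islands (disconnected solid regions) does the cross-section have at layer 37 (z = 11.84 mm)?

At z = 11.84 mm: the r=2 cylinder contributes a regular 24-gon of circumradius 2; (whole slice rotated 75° about Z — lengths, areas and connectivity unchanged). Overall, the cross-section is a single solid region. Island count = 1.

1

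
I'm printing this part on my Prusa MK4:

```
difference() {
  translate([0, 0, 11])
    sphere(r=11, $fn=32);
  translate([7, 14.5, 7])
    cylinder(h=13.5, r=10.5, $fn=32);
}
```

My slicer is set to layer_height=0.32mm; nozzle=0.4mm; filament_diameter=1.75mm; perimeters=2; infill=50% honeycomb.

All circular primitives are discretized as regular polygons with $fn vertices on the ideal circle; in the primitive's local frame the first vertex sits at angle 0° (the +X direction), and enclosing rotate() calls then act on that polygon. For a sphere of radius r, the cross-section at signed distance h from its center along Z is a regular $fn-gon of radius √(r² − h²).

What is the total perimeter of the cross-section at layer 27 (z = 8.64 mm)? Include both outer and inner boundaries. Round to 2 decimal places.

At z = 8.64 mm: the r=11 sphere slices to a regular 32-gon of circumradius 10.744 (√(r²−h²) with h=2.36 from center) (perimeter = 2·32·10.744·sin(180°/32) = 67.40 mm); the cylinder at (7, 14.5): section is a regular 32-gon, circumradius r=10.5 (perimeter = 2·32·10.500·sin(180°/32) = 65.87 mm); Taking the first minus the rest: starting from the r=11 sphere, the r=10.5 cylinder at (7, 14.5) partially overlaps it — only the 47.77 mm² overlap (of its 344.14 mm²) is removed, clipping the outline — boundary = 67.46 mm. Overall, the cross-section is a single solid region. Total boundary length (outer) = 67.46 mm.

67.46 mm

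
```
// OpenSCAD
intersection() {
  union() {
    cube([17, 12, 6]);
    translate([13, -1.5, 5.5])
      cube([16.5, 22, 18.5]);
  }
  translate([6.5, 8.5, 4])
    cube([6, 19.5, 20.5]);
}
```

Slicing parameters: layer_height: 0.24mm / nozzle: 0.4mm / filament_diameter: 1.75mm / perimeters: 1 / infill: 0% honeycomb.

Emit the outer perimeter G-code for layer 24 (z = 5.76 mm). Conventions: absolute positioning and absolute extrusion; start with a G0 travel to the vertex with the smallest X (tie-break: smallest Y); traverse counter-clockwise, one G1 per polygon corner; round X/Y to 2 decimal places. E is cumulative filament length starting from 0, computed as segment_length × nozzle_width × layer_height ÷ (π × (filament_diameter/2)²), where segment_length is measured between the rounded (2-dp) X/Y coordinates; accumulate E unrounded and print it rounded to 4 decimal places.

G0 X6.50 Y8.50 Z5.76
G1 X12.50 Y8.50 E0.2395
G1 X12.50 Y12.00 E0.3792
G1 X6.50 Y12.00 E0.6186
G1 X6.50 Y8.50 E0.7583

At z = 5.76 mm: the cube (footprint 17×12) is included at this height; the cube at (13, -1.5) is present — its section is the full 16.5×22 rectangle; Merging all regions: the regions partially overlap (shared area 48.00 mm²), so overlapping operands fuse into one piece — 1 connected region; the cube at (6.5, 8.5) is present — its section is the full 6×19.5 rectangle; Keeping only the common overlap: the 6×19.5 cube at (6.5, 8.5) partially overlaps the result so far; clipping to the common part keeps 21.00 mm² — 1 connected region. The outline is a single polygon with 4 vertices. Extrusion per mm of travel: 0.4 × 0.24 / (π × 0.875²) = 0.039912. Accumulating E over each segment gives final E = 0.7583.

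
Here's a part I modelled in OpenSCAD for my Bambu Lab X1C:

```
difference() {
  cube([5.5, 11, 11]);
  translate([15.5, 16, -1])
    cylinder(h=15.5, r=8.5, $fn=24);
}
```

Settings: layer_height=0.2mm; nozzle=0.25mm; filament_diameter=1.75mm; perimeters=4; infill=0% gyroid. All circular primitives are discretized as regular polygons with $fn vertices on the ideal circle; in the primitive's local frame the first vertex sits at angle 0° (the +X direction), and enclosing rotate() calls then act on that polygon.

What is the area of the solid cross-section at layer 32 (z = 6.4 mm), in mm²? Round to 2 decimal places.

60.50 mm²

At z = 6.4 mm: the cube (footprint 5.5×11) is included at this height (area 60.50 mm²); the r=8.5 cylinder at (15.5, 16) contributes a regular 24-gon of circumradius 8.5 (area = (24/2)·8.500²·sin(360°/24) = 224.40 mm²); Taking the first minus the rest: starting from the 5.5×11 cube (60.50 mm²), the r=8.5 cylinder at (15.5, 16) misses the remaining region (no effect) — area = 60.50 mm². Overall, the cross-section is a single solid region. Net area = 60.50 mm².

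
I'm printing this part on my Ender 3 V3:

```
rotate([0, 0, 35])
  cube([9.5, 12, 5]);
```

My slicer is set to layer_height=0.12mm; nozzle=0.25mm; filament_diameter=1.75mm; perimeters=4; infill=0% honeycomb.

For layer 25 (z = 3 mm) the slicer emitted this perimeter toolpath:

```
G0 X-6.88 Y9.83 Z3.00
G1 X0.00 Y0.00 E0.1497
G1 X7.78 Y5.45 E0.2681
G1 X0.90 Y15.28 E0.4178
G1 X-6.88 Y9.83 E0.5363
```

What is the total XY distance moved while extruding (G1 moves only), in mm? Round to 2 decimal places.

42.99 mm

Sum the Euclidean lengths of each G1 segment: total = 42.99 mm.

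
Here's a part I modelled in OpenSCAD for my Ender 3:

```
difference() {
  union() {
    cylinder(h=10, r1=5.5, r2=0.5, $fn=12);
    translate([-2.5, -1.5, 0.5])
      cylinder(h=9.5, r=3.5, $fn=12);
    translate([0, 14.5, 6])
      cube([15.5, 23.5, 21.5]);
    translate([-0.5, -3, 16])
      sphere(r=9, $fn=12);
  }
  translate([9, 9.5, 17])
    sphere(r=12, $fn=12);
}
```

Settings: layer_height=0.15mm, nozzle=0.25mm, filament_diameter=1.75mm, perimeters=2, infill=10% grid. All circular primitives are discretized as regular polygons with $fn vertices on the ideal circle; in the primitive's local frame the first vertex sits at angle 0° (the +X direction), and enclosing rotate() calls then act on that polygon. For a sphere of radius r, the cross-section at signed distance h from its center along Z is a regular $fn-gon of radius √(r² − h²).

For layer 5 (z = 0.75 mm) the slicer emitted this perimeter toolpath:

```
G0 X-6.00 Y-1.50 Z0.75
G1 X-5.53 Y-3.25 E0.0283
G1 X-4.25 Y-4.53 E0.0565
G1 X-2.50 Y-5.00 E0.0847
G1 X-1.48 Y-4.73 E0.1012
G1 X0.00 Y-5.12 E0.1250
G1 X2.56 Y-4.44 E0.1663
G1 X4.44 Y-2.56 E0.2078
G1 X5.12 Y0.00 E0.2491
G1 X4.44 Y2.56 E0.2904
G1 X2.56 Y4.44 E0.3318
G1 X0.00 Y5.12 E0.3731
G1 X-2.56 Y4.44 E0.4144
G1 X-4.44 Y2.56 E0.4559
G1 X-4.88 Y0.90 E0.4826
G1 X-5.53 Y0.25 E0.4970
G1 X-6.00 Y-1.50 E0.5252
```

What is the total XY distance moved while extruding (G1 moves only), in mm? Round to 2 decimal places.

Sum the Euclidean lengths of each G1 segment: total = 33.69 mm.

33.69 mm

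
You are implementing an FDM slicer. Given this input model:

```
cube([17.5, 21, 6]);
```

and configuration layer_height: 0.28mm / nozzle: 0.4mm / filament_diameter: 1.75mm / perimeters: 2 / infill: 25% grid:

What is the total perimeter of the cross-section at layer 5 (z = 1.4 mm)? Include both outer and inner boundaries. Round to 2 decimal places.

At z = 1.4 mm: the 17.5×21 cube contributes its full rectangle (perimeter 77.00 mm). Overall, the cross-section is a single solid region. Total boundary length (outer) = 77.00 mm.

77.00 mm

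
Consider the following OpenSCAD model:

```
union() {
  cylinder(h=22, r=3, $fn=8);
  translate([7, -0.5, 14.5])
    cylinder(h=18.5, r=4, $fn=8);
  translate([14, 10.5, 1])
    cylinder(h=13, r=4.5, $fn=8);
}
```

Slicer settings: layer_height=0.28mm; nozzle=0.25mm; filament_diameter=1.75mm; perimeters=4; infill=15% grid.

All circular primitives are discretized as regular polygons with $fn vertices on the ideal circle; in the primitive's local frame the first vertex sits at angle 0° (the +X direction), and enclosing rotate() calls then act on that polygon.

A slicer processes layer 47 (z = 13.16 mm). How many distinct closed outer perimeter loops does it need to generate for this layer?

2

At z = 13.16 mm: the r=3 cylinder gives a regular 8-gon of circumradius 3 (constant along its height); the cylinder at (7, -0.5) does not reach this height (z outside [14.5, 33]); the r=4.5 cylinder at (14, 10.5) gives a regular 8-gon of circumradius 4.5 (constant along its height); Merging all regions: the 2 present regions are separate (no shared area or edge), so areas and boundary lengths simply add and each stays a separate island — 2 connected regions. The result has 2 disconnected regions.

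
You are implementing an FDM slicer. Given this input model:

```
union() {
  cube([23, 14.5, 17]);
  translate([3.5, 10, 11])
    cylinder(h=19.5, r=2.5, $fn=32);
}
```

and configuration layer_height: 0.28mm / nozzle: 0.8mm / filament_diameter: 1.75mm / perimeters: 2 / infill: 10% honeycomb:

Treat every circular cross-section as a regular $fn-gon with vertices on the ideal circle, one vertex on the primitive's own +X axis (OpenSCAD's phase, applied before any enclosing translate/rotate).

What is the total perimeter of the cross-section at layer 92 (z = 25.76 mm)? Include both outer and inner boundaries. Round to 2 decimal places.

15.68 mm

At z = 25.76 mm: the cube is not intersected at this z (z outside [0, 17]); the r=2.5 cylinder at (3.5, 10) gives a regular 32-gon of circumradius 2.5 (constant along its height) (perimeter = 2·32·2.500·sin(180°/32) = 15.68 mm); Combining (union): only the r=2.5 cylinder at (3.5, 10) is present, so the union is just that shape — boundary = 15.68 mm. Overall, the cross-section is a single solid region. Total boundary length (outer) = 15.68 mm.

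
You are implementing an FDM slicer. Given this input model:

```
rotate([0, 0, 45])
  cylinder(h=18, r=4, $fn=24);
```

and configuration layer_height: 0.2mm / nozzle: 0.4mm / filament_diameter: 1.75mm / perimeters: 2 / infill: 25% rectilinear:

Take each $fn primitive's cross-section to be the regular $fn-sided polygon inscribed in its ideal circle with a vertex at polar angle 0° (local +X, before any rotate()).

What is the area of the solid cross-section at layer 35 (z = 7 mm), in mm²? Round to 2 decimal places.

At z = 7 mm: the r=4 cylinder gives a regular 24-gon of circumradius 4 (constant along its height) (area = (24/2)·4.000²·sin(360°/24) = 49.69 mm²); (rotated 45° about Z; rotation is an isometry so areas/perimeters/island counts are preserved). Overall, the cross-section is a single solid region. Net area = 49.69 mm².

49.69 mm²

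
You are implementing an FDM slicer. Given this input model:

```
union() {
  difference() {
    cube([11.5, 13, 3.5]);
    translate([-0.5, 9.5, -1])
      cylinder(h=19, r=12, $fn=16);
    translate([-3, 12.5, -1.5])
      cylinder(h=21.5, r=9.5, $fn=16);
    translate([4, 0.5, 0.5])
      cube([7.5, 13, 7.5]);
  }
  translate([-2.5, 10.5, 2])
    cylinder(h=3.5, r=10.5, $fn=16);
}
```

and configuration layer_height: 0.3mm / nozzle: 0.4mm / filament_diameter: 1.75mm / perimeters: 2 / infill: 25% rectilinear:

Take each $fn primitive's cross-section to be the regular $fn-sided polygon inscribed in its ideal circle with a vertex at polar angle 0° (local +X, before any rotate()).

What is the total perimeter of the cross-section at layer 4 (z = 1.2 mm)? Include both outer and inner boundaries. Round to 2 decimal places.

At z = 1.2 mm: the 11.5×13 cube contributes its full rectangle (perimeter 49.00 mm); the r=12 cylinder at (-0.5, 9.5) gives a regular 16-gon of circumradius 12 (constant along its height) (perimeter = 2·16·12.000·sin(180°/16) = 74.91 mm); the cylinder at (-3, 12.5): section is a regular 16-gon, circumradius r=9.5 (perimeter = 2·16·9.500·sin(180°/16) = 59.31 mm); the 7.5×13 cube at (4, 0.5) contributes its full rectangle (perimeter 41.00 mm); Taking the first minus the rest: starting from the 11.5×13 cube, the r=12 cylinder at (-0.5, 9.5) partially overlaps it — only the 133.23 mm² overlap (of its 440.85 mm²) is removed, clipping the outline; the r=9.5 cylinder at (-3, 12.5) misses the remaining region (no effect); the 7.5×13 cube at (4, 0.5) partially overlaps it — only the 13.94 mm² overlap (of its 97.50 mm²) is removed, clipping the outline — boundary = 10.72 mm; the cylinder at (-2.5, 10.5) does not reach this height (z outside [2, 5.5]); Merging all regions: only that combined region is present, so the union is just that shape — boundary = 10.72 mm. Overall, the cross-section is a single solid region. Total boundary length (outer) = 10.72 mm.

10.72 mm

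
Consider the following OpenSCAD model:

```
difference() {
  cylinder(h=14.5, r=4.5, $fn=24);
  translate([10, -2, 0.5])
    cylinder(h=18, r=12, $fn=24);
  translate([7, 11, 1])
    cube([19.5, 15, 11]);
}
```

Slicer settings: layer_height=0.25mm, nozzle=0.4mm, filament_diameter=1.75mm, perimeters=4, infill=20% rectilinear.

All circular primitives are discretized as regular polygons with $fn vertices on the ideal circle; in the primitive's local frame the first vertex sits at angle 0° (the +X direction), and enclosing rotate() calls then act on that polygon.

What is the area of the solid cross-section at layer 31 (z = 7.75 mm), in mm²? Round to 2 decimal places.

18.54 mm²

At z = 7.75 mm: the r=4.5 cylinder contributes a regular 24-gon of circumradius 4.5 (area = (24/2)·4.500²·sin(360°/24) = 62.89 mm²); the cylinder at (10, -2): section is a regular 24-gon, circumradius r=12 (area = (24/2)·12.000²·sin(360°/24) = 447.24 mm²); the cube at (7, 11) (footprint 19.5×15) is included at this height (area 292.50 mm²); After the difference (first − rest): starting from the r=4.5 cylinder (62.89 mm²), the r=12 cylinder at (10, -2) partially overlaps it — only the 44.35 mm² overlap (of its 447.24 mm²) is removed, clipping the outline; the 19.5×15 cube at (7, 11) misses the remaining region (no effect) — area = 18.54 mm². Overall, the cross-section is a single solid region. Net area = 18.54 mm².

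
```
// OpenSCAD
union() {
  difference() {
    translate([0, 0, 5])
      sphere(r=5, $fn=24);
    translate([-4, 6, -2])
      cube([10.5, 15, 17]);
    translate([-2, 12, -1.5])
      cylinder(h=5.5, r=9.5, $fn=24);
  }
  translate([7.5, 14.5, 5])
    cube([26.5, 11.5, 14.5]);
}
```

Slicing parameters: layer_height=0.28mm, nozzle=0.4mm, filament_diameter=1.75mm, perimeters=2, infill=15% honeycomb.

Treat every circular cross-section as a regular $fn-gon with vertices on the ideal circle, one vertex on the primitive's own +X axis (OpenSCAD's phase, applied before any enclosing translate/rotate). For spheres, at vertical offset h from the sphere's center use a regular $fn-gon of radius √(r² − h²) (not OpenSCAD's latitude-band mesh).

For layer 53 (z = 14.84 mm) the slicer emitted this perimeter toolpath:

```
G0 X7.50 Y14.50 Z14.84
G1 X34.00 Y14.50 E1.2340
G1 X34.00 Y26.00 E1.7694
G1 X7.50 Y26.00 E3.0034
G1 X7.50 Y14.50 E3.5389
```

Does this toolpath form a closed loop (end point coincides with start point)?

yes

Start point (G0): (7.50, 14.50). End point (last G1): the path returns to the start — closed.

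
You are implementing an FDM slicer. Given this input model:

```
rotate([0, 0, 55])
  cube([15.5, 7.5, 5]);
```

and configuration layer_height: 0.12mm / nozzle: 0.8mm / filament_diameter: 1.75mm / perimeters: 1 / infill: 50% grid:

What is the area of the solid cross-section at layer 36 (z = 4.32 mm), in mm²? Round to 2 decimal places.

At z = 4.32 mm: the cube is present — its section is the full 15.5×7.5 rectangle (area 116.25 mm²); (rotated 55° about Z; rotation is an isometry so areas/perimeters/island counts are preserved). Overall, the cross-section is a single solid region. Net area = 116.25 mm².

116.25 mm²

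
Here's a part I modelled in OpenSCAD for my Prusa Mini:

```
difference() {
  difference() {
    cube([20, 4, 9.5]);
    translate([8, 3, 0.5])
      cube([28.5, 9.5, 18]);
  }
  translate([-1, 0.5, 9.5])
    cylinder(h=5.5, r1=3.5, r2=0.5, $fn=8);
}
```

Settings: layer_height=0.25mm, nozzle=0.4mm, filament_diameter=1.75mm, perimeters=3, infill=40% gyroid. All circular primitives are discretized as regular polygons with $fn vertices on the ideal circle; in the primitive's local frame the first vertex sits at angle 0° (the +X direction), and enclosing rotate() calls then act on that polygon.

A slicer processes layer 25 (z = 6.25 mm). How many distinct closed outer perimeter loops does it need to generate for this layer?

1

At z = 6.25 mm: the 20×4 cube contributes its full rectangle; the 28.5×9.5 cube at (8, 3) contributes its full rectangle; After the difference (first − rest): starting from the 20×4 cube, the 28.5×9.5 cube at (8, 3) partially overlaps it — only the 12.00 mm² overlap (of its 270.75 mm²) is removed, clipping the outline — 1 connected region; the cone at (-1, 0.5) does not reach this height (z outside [9.5, 15]); Subtracting the remaining from the first: none of the subtracted shapes is present at this height, so the result so far is unchanged — 1 connected region. The result has 1 disconnected region.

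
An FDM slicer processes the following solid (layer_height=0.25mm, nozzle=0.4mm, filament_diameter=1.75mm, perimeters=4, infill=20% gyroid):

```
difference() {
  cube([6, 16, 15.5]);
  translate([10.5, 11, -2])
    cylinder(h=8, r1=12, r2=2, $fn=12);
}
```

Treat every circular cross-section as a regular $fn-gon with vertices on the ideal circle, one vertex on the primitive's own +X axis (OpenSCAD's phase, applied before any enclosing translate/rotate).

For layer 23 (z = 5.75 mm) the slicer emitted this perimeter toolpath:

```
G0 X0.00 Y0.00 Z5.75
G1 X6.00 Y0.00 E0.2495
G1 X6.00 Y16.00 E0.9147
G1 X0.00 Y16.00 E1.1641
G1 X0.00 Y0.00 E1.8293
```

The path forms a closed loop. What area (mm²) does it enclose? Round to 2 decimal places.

96.00 mm²

Apply the shoelace formula to the sequence of (X, Y) vertices; enclosed area = 96.00 mm².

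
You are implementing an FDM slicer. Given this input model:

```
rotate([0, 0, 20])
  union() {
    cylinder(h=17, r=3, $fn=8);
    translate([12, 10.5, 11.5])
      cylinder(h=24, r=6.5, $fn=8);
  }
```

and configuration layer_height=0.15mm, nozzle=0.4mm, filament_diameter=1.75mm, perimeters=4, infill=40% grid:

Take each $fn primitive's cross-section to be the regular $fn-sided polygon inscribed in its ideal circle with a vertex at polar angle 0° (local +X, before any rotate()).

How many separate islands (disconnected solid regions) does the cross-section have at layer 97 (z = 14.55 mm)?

At z = 14.55 mm: the r=3 cylinder contributes a regular 8-gon of circumradius 3; the cylinder at (12, 10.5): section is a regular 8-gon, circumradius r=6.5; Merging all regions: the 2 present regions are separate (no shared area or edge), so areas and boundary lengths simply add and each stays a separate island — 2 connected regions; (rotated 20° about Z; rotation is an isometry so areas/perimeters/island counts are preserved). Overall, the cross-section has 2 separate islands. Island count = 2.

2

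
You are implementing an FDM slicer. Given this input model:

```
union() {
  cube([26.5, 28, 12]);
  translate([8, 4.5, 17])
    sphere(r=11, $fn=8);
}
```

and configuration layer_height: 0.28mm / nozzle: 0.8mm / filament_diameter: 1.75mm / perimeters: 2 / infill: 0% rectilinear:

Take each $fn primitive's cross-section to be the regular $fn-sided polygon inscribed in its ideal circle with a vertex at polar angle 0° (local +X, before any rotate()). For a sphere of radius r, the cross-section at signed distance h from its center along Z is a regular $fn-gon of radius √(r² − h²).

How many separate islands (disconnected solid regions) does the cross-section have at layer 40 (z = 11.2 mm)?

1

At z = 11.2 mm: the cube is present — its section is the full 26.5×28 rectangle; the sphere at (8, 4.5): section is a regular 8-gon, circumradius = √(r²−h²) = √(11²−5.8²) = 9.347; Combining (union): the regions partially overlap (shared area 194.90 mm²), so overlapping operands fuse into one piece — 1 connected region. Overall, the cross-section is a single solid region. Island count = 1.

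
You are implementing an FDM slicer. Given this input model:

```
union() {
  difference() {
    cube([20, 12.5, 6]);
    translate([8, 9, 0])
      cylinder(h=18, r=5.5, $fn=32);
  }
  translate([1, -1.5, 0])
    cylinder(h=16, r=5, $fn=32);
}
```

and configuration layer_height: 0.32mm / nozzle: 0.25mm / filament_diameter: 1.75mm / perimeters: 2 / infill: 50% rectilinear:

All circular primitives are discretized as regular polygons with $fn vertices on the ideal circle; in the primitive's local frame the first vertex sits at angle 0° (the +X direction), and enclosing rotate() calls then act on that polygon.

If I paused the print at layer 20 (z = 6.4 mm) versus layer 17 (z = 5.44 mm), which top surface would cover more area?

layer 17 (z = 5.44 mm)

Layer 20 (z = 6.4): the cube is absent (z outside [0, 6]); the r=5.5 cylinder at (8, 9) contributes a regular 32-gon of circumradius 5.5 (area = (32/2)·5.500²·sin(360°/32) = 94.42 mm²); Subtracting the remaining from the first: the first operand is absent here, so nothing remains; the r=5 cylinder at (1, -1.5) gives a regular 32-gon of circumradius 5 (constant along its height) (area = (32/2)·5.000²·sin(360°/32) = 78.04 mm²); Merging all regions: only the r=5 cylinder at (1, -1.5) is present, so the union is just that shape — area = 78.04 mm². So its area = 78.04 mm². Layer 17 (z = 5.44): the 20×12.5 cube contributes its full rectangle (area 250.00 mm²); the r=5.5 cylinder at (8, 9) contributes a regular 32-gon of circumradius 5.5 (area = (32/2)·5.500²·sin(360°/32) = 94.42 mm²); Taking the first minus the rest: starting from the 20×12.5 cube (250.00 mm²), the r=5.5 cylinder at (8, 9) partially overlaps it — only the 82.79 mm² overlap (of its 94.42 mm²) is removed, clipping the outline — area = 167.21 mm²; the cylinder at (1, -1.5): section is a regular 32-gon, circumradius r=5 (area = (32/2)·5.000²·sin(360°/32) = 78.04 mm²); Merging all regions: the regions partially overlap — summed areas 245.24 mm² minus the doubly-counted overlap 15.60 mm² gives 229.65 mm² — area = 229.65 mm². So its area = 229.65 mm². Layer 17 is larger (229.65 vs 78.04 mm²).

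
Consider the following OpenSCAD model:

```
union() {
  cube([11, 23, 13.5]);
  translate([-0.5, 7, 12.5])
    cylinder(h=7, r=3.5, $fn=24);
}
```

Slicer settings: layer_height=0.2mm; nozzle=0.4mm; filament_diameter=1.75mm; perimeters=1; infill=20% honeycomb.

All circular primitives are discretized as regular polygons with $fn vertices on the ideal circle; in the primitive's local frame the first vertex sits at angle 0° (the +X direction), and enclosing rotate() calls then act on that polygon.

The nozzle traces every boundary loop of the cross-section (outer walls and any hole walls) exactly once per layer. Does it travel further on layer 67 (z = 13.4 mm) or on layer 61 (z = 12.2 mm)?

Layer 67 (z = 13.4): the 11×23 cube contributes its full rectangle (perimeter 68.00 mm); the cylinder at (-0.5, 7): section is a regular 24-gon, circumradius r=3.5 (perimeter = 2·24·3.500·sin(180°/24) = 21.93 mm); Combining (union): the regions partially overlap (shared area 15.56 mm²), so the edge portions inside another operand are dropped and the merged outline is re-measured after clipping — boundary = 73.10 mm. So its perimeter = 73.10 mm. Layer 61 (z = 12.2): the cube (footprint 11×23) is included at this height (perimeter 68.00 mm); the cylinder at (-0.5, 7) does not reach this height (z outside [12.5, 19.5]); Merging all regions: only the 11×23 cube is present, so the union is just that shape — boundary = 68.00 mm. So its perimeter = 68.00 mm. Layer 67 is larger (73.10 vs 68.00 mm).

layer 67 (z = 13.4 mm)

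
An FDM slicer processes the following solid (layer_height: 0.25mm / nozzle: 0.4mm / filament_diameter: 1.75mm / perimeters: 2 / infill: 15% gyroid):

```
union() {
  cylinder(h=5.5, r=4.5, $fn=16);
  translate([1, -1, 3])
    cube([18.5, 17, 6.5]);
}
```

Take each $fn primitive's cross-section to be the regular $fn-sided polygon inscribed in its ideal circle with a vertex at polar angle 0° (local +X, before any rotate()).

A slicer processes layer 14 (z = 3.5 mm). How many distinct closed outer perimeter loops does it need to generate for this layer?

1

At z = 3.5 mm: the cylinder: section is a regular 16-gon, circumradius r=4.5; the cube at (1, -1) is present — its section is the full 18.5×17 rectangle; Merging all regions: the regions partially overlap (shared area 14.50 mm²), so overlapping operands fuse into one piece — 1 connected region. The result has 1 disconnected region.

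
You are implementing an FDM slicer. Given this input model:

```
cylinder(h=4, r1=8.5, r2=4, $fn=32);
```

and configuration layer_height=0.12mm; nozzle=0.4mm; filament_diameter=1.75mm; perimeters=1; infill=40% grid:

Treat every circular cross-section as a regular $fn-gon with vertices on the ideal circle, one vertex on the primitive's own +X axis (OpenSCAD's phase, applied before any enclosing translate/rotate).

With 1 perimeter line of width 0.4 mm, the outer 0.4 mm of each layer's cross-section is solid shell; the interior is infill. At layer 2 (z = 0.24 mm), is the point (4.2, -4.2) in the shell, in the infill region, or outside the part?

At z = 0.24 mm: the cone: at t=0.060 of its height the radius interpolates to r₁+(r₂−r₁)t = 8.230, giving a regular 32-gon of that circumradius. Overall, the cross-section is a single solid region. The nearest boundary edge runs (4.57, -6.84)→(5.82, -5.82); distance from the point to it = 2.28 mm. The point is inside the cross-section and 2.28 mm from the nearest boundary — more than the 0.4 mm shell width (1 × 0.4), so it's in the infill interior.

infill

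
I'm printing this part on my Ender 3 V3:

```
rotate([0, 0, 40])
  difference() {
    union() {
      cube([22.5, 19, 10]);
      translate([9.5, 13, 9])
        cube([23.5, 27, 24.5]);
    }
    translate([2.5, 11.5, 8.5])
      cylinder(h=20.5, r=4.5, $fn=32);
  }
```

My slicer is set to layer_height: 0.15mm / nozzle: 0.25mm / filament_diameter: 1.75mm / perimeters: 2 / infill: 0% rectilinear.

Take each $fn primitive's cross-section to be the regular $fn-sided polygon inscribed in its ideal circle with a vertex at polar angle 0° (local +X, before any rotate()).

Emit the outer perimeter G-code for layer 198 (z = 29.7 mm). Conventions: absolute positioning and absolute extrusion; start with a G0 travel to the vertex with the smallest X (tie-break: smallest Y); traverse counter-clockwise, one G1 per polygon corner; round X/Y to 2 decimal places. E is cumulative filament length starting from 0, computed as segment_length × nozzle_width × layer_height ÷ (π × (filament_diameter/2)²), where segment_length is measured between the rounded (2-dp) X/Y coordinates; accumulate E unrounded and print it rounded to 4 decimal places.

G0 X-18.43 Y36.75 Z29.70
G1 X-1.08 Y16.07 E0.4209
G1 X16.92 Y31.17 E0.7872
G1 X-0.43 Y51.85 E1.2080
G1 X-18.43 Y36.75 E1.5743

At z = 29.7 mm: the cube does not reach this height (z outside [0, 10]); the cube at (9.5, 13) is present — its section is the full 23.5×27 rectangle; Combining (union): only the 23.5×27 cube at (9.5, 13) is present, so the union is just that shape — 1 connected region; the cylinder at (2.5, 11.5) does not reach this height (z outside [8.5, 29]); After the difference (first − rest): none of the subtracted shapes is present at this height, so that combined region is unchanged — 1 connected region; (rotated 40° about Z; rotation is an isometry so areas/perimeters/island counts are preserved). The outline is a single polygon with 4 vertices. Extrusion per mm of travel: 0.25 × 0.15 / (π × 0.875²) = 0.015591. Accumulating E over each segment gives final E = 1.5743.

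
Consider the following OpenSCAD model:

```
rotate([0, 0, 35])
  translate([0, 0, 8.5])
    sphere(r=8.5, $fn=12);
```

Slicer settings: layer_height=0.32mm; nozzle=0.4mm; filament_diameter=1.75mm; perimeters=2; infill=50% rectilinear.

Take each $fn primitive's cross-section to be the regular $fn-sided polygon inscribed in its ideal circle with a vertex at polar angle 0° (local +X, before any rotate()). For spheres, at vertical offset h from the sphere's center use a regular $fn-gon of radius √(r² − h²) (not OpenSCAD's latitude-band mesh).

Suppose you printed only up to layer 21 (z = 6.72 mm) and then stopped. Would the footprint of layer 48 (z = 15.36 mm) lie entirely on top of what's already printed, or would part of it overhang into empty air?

entirely on top

Compare the two slices. At z = 6.72: the sphere: section is a regular 12-gon, circumradius = √(r²−h²) = √(8.5²−1.78²) = 8.312 (area = (12/2)·8.312²·sin(360°/12) = 207.24 mm²); (rotated 35° about Z; rotation is an isometry so areas/perimeters/island counts are preserved). At z = 15.36: the r=8.5 sphere contributes a regular 12-gon of circumradius √(8.5²−6.86²) = 5.019 (area = (12/2)·5.019²·sin(360°/12) = 75.57 mm²); (whole slice rotated 35° about Z — lengths, areas and connectivity unchanged). Checking containment: the cross-section at z = 15.36 is a subset of the cross-section at z = 6.72.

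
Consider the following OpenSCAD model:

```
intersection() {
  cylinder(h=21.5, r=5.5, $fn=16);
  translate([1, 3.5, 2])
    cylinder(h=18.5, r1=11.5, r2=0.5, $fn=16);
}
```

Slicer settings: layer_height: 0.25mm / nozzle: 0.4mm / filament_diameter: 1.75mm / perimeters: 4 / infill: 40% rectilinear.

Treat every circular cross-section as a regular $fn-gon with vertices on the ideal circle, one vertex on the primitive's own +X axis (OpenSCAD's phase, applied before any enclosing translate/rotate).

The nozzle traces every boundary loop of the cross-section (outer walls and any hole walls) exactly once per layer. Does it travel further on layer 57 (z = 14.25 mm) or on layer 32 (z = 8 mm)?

layer 32 (z = 8 mm)

Layer 57 (z = 14.25): the cylinder: section is a regular 16-gon, circumradius r=5.5 (perimeter = 2·16·5.500·sin(180°/16) = 34.34 mm); the cone at (1, 3.5) (r1=11.5→r2=0.5) has section circumradius 4.216 here — a regular 16-gon (perimeter = 2·16·4.216·sin(180°/16) = 26.32 mm); Taking the intersection: the cone at (1, 3.5) partially overlaps the r=5.5 cylinder; clipping to the common part keeps 37.16 mm² — boundary = 22.38 mm. So its perimeter = 22.38 mm. Layer 32 (z = 8): the r=5.5 cylinder contributes a regular 16-gon of circumradius 5.5 (perimeter = 2·16·5.500·sin(180°/16) = 34.34 mm); the cone at (1, 3.5) (r1=11.5→r2=0.5) has section circumradius 7.932 here — a regular 16-gon (perimeter = 2·16·7.932·sin(180°/16) = 49.52 mm); After intersecting: the cone at (1, 3.5) partially overlaps the r=5.5 cylinder; clipping to the common part keeps 83.67 mm² — boundary = 32.91 mm. So its perimeter = 32.91 mm. Layer 32 is larger (32.91 vs 22.38 mm).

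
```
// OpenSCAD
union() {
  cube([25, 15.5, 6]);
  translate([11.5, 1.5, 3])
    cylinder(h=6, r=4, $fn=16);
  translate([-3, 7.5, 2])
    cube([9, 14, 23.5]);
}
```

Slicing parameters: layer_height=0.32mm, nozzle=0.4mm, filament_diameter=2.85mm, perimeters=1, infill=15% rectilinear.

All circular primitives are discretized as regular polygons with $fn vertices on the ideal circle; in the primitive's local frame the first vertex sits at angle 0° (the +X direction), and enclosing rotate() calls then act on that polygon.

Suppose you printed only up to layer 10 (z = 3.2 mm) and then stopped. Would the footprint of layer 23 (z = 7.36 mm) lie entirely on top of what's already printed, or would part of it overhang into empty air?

entirely on top

Compare the two slices. At z = 3.2: the 25×15.5 cube contributes its full rectangle (area 387.50 mm²); the cylinder at (11.5, 1.5): section is a regular 16-gon, circumradius r=4 (area = (16/2)·4.000²·sin(360°/16) = 48.98 mm²); the 9×14 cube at (-3, 7.5) contributes its full rectangle (area 126.00 mm²); Merging all regions: the regions partially overlap — summed areas 562.48 mm² minus the doubly-counted overlap 84.04 mm² gives 478.44 mm² — area = 478.44 mm². At z = 7.36: the cube is absent (z outside [0, 6]); the cylinder at (11.5, 1.5): section is a regular 16-gon, circumradius r=4 (area = (16/2)·4.000²·sin(360°/16) = 48.98 mm²); the cube at (-3, 7.5) (footprint 9×14) is included at this height (area 126.00 mm²); Merging all regions: the 2 present regions are separate (no shared area or edge), so areas and boundary lengths simply add and each stays a separate island — area = 174.98 mm². Checking containment: the cross-section at z = 7.36 is a subset of the cross-section at z = 3.2.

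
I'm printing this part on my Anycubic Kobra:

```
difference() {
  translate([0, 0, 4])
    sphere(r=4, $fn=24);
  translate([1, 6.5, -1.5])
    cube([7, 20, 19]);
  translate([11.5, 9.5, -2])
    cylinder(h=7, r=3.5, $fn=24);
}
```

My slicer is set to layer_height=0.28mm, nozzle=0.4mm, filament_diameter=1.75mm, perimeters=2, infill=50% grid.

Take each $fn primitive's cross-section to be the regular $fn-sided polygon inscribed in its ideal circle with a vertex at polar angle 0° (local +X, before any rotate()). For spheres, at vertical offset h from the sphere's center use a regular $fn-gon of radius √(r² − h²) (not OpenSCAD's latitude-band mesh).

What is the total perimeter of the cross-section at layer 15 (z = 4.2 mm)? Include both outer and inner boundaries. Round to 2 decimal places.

At z = 4.2 mm: the r=4 sphere contributes a regular 24-gon of circumradius √(4²−0.2²) = 3.995 (perimeter = 2·24·3.995·sin(180°/24) = 25.03 mm); the cube at (1, 6.5) (footprint 7×20) is included at this height (perimeter 54.00 mm); the r=3.5 cylinder at (11.5, 9.5) contributes a regular 24-gon of circumradius 3.5 (perimeter = 2·24·3.500·sin(180°/24) = 21.93 mm); Subtracting the remaining from the first: starting from the r=4 sphere, the 7×20 cube at (1, 6.5) misses the remaining region (no effect); the r=3.5 cylinder at (11.5, 9.5) misses the remaining region (no effect) — boundary = 25.03 mm. Overall, the cross-section is a single solid region. Total boundary length (outer) = 25.03 mm.

25.03 mm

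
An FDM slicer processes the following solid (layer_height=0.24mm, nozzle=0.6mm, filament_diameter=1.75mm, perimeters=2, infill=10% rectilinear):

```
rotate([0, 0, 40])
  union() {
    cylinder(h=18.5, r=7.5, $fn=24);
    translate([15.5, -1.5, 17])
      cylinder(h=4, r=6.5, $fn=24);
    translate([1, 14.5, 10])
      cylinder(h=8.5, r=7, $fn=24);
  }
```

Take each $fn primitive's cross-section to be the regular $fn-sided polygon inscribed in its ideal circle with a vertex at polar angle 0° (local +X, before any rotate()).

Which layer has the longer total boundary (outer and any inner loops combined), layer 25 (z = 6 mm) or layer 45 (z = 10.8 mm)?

Layer 25 (z = 6): the cylinder: section is a regular 24-gon, circumradius r=7.5 (perimeter = 2·24·7.500·sin(180°/24) = 46.99 mm); the cylinder at (15.5, -1.5) does not reach this height (z outside [17, 21]); the cylinder at (1, 14.5) is absent (z outside [10, 18.5]); Taking the union: only the r=7.5 cylinder is present, so the union is just that shape — boundary = 46.99 mm; (rotated 40° about Z; rotation is an isometry so areas/perimeters/island counts are preserved). So its perimeter = 46.99 mm. Layer 45 (z = 10.8): the r=7.5 cylinder contributes a regular 24-gon of circumradius 7.5 (perimeter = 2·24·7.500·sin(180°/24) = 46.99 mm); the cylinder at (15.5, -1.5) is absent (z outside [17, 21]); the r=7 cylinder at (1, 14.5) contributes a regular 24-gon of circumradius 7 (perimeter = 2·24·7.000·sin(180°/24) = 43.86 mm); Taking the union: the 2 present regions are separate (no shared area or edge), so areas and boundary lengths simply add and each stays a separate island — boundary = 90.85 mm; (rotated 40° about Z; rotation is an isometry so areas/perimeters/island counts are preserved). So its perimeter = 90.85 mm. Layer 45 is larger (90.85 vs 46.99 mm).

layer 45 (z = 10.8 mm)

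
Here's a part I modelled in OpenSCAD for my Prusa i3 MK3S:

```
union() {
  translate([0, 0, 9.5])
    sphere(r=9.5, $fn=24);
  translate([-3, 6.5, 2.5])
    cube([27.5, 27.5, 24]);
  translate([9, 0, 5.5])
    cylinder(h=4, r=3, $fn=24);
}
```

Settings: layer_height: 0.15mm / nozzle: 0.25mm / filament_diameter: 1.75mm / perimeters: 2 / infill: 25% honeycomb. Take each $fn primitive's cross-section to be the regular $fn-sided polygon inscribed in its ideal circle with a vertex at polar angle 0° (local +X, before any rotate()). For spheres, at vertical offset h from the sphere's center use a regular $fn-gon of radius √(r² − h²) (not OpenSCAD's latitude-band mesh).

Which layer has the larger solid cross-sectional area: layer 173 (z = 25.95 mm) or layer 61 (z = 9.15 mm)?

layer 61 (z = 9.15 mm)

Layer 173 (z = 25.95): the sphere is not intersected at this z (|z−center|=16.450 > r=9.5); the cube at (-3, 6.5) is present — its section is the full 27.5×27.5 rectangle (area 756.25 mm²); the cylinder at (9, 0) is not intersected at this z (z outside [5.5, 9.5]); Merging all regions: only the 27.5×27.5 cube at (-3, 6.5) is present, so the union is just that shape — area = 756.25 mm². So its area = 756.25 mm². Layer 61 (z = 9.15): the sphere: section is a regular 24-gon, circumradius = √(r²−h²) = √(9.5²−0.35²) = 9.494 (area = (24/2)·9.494²·sin(360°/24) = 279.92 mm²); the cube at (-3, 6.5) (footprint 27.5×27.5) is included at this height (area 756.25 mm²); the r=3 cylinder at (9, 0) gives a regular 24-gon of circumradius 3 (constant along its height) (area = (24/2)·3.000²·sin(360°/24) = 27.95 mm²); Merging all regions: the regions partially overlap — summed areas 1064.12 mm² minus the doubly-counted overlap 37.92 mm² gives 1026.20 mm² — area = 1026.20 mm². So its area = 1026.20 mm². Layer 61 is larger (1026.20 vs 756.25 mm²).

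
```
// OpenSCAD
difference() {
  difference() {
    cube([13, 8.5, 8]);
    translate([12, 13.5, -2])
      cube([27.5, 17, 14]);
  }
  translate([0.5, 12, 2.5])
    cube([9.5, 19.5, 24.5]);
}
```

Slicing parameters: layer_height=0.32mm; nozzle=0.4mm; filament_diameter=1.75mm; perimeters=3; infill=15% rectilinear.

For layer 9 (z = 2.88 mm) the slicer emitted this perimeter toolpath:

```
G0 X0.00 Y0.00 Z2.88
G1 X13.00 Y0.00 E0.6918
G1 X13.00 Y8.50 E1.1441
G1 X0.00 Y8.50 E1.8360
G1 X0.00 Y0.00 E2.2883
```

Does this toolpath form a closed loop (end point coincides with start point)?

Start point (G0): (0.00, 0.00). End point (last G1): the path returns to the start — closed.

yes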